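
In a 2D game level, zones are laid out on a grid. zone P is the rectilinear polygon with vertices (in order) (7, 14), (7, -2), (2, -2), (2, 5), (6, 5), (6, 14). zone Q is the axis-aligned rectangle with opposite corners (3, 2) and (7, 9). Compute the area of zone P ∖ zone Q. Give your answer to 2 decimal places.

|zone P| = 44, |zone P∩zone Q| = 16.
|zone P ∖ zone Q| = |zone P| − |zone P∩zone Q| = 44 − 16 = 28.00.

28.00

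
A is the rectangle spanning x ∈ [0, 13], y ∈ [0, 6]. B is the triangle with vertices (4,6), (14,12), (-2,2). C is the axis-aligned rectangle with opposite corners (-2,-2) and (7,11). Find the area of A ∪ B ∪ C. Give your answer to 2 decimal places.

153.61

By inclusion–exclusion:
Individual areas: |A| = 78, |B| = 2, |C| = 117.
|A∩B| = 0.7167.
|A∩C|: x∈[0,7], y∈[0,6] → 7·6 = 42.
|B∩C| = 1.3875.
|A∩B∩C| = 0.7167.
|A ∪ B ∪ C| = 197 − 44.1042 + 0.7167 = 153.61.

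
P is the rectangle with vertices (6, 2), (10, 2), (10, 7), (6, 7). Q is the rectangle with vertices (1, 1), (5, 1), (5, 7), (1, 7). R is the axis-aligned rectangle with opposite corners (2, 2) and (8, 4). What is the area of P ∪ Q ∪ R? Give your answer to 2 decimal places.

46.00

By inclusion–exclusion:
Individual areas: |P| = 20, |Q| = 24, |R| = 12.
|P∩Q| = 0 (no overlap).
|P∩R|: x∈[6,8], y∈[2,4] → 2·2 = 4.
|Q∩R|: x∈[2,5], y∈[2,4] → 3·2 = 6.
|P∩Q∩R| = 0.
|P ∪ Q ∪ R| = 56 − 10 + 0 = 46.00.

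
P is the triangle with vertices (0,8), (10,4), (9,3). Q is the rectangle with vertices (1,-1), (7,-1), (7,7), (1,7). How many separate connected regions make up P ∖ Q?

P ∖ Q splits into 2 disjoint pieces (area 0.35, area 3.1889).

2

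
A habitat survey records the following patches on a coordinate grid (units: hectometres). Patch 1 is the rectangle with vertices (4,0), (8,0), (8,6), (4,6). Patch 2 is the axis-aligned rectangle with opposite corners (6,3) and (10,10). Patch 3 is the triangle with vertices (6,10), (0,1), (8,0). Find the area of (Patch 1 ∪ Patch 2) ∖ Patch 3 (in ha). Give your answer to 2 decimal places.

25.00

|Patch 1 ∪ Patch 2| = 46.
|(Patch 1 ∪ Patch 2) ∩ Patch 3| = 21.
|(Patch 1 ∪ Patch 2) ∖ Patch 3| = 46 − 21 = 25.00.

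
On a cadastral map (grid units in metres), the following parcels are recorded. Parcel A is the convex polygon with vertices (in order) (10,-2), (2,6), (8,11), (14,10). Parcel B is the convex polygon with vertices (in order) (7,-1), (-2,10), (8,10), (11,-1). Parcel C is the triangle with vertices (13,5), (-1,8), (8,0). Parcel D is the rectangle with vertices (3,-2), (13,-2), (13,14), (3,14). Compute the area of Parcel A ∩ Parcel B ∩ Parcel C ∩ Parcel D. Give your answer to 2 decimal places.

The intersection is the polygon with vertices (9.138,5.828), (10.143,2.143), (8,0), (3,5), (3,6.833), (3.296,7.08).
By the shoelace formula its area is 28.97.

28.97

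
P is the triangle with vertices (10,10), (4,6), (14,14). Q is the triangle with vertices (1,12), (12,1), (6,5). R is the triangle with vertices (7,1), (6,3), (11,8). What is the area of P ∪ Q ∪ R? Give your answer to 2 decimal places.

21.07

By inclusion–exclusion:
Individual areas: |P| = 4, |Q| = 11, |R| = 7.5.
|P∩Q| = 0.1525.
|P∩R| = 0.
|Q∩R| = 1.2799.
|P∩Q∩R| = 0.
|P ∪ Q ∪ R| = 22.5 − 1.4324 + 0 = 21.07.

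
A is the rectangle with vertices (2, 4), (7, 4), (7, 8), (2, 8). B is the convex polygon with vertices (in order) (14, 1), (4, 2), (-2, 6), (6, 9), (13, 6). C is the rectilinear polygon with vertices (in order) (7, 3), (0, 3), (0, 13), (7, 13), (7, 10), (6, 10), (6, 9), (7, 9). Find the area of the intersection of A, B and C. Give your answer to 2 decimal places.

The intersection is the polygon with vertices (7,4), (2,4), (2,7.5), (3.333,8), (7,8).
By the shoelace formula its area is 19.67.

19.67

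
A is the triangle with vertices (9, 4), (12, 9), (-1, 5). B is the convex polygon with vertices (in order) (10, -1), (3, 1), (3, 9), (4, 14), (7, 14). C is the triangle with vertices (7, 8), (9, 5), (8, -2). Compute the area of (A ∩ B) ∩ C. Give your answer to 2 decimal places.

3.83

The region (A ∩ B) ∩ C is the polygon with vertices (8.917,4.417), (8.859,4.014), (7.384,4.162), (7.052,7.478), (7.298,7.553), (8.714,5.429).
By the shoelace formula its area is 3.83.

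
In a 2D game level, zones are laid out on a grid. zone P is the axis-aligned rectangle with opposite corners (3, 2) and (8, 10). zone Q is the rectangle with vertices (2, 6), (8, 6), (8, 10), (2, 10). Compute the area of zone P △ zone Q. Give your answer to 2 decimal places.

24.00

|zone P∩zone Q|: x∈[3,8], y∈[6,10] → 5·4 = 20.
|zone P △ zone Q| = |zone P| + |zone Q| − 2·|zone P∩zone Q| = 40 + 24 − 40 = 24.00.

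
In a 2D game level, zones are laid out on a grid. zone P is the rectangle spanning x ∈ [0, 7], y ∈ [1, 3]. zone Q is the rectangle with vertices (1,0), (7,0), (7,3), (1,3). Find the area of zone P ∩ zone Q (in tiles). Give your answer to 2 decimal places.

|zone P∩zone Q|: x∈[1,7], y∈[1,3] → 6·2 = 12.

12.00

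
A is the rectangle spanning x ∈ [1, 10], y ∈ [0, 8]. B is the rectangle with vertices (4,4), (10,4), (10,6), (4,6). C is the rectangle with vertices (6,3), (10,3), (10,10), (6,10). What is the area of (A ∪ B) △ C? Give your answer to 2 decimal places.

|A ∪ B| = 72.
|(A ∪ B) ∩ C| = 20.
|(A ∪ B) △ C| = 72 + 28 − 40 = 60.00.

60.00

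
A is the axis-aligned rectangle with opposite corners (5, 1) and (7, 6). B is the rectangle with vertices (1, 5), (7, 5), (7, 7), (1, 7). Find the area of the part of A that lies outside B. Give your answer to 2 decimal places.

8.00

|A∩B|: x∈[5,7], y∈[5,6] → 2·1 = 2.
|A| = 10.
|A ∖ B| = |A| − |A∩B| = 10 − 2 = 8.00.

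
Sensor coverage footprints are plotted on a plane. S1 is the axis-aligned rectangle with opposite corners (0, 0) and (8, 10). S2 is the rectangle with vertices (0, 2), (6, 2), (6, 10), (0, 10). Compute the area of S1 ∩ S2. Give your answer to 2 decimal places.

|S1∩S2|: x∈[0,6], y∈[2,10] → 6·8 = 48.

48.00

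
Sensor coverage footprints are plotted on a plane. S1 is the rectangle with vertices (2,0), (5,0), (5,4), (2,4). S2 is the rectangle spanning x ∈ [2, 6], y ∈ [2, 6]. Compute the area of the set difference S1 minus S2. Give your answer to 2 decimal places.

6.00

|S1∩S2|: x∈[2,5], y∈[2,4] → 3·2 = 6.
|S1| = 12.
|S1 ∖ S2| = |S1| − |S1∩S2| = 12 − 6 = 6.00.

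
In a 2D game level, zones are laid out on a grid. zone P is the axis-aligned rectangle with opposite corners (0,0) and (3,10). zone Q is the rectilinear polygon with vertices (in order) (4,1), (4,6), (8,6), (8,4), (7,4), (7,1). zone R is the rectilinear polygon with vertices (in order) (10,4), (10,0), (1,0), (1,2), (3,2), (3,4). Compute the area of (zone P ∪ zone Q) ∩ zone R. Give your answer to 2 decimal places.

|zone P ∪ zone Q| = 47.
|(zone P ∪ zone Q) ∩ zone R| = 13.00.

13.00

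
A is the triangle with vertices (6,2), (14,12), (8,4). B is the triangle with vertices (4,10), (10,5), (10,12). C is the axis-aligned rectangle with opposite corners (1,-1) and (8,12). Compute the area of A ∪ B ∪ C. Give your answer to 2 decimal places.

103.85

By inclusion–exclusion:
Individual areas: |A| = 2, |B| = 21, |C| = 91.
|A∩B| = 0.319.
|A∩C| = 0.5.
|B∩C| = 9.3333.
|A∩B∩C| = 0.
|A ∪ B ∪ C| = 114 − 10.1523 + 0 = 103.85.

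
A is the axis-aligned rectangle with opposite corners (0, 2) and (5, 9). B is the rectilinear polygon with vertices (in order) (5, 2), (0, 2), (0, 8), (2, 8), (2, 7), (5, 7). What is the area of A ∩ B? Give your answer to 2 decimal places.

The intersection is the polygon with vertices (5,2), (0,2), (0,8), (2,8), (2,7), (5,7).
By the shoelace formula its area is 27.00.

27.00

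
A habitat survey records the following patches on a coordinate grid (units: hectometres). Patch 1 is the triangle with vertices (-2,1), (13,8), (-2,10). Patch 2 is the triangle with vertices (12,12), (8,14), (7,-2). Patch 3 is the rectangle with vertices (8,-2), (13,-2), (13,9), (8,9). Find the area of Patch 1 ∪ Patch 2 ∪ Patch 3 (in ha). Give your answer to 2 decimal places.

134.64

By inclusion–exclusion:
Individual areas: |Patch 1| = 67.5, |Patch 2| = 33, |Patch 3| = 55.
|Patch 1∩Patch 2| = 6.827.
|Patch 1∩Patch 3| = 7.5.
|Patch 2∩Patch 3| = 12.0071.
|Patch 1∩Patch 2∩Patch 3| = 5.4732.
|Patch 1 ∪ Patch 2 ∪ Patch 3| = 155.5 − 26.3342 + 5.4732 = 134.64.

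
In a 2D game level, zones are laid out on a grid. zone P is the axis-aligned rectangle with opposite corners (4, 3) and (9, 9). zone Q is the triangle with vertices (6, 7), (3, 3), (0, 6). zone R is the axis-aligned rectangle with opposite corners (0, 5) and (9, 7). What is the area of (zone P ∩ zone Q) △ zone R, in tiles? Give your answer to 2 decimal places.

|zone P ∩ zone Q| = 2.3333.
|(zone P ∩ zone Q) ∩ zone R| = 2.1667.
|(zone P ∩ zone Q) △ zone R| = 2.3333 + 18 − 4.3333 = 16.00.

16.00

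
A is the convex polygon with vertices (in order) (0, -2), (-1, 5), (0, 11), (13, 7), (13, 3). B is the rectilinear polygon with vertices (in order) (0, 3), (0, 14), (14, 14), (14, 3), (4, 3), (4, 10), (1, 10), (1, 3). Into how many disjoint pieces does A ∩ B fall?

A ∩ B splits into 2 disjoint pieces (area 8.625, area 48.4615).

2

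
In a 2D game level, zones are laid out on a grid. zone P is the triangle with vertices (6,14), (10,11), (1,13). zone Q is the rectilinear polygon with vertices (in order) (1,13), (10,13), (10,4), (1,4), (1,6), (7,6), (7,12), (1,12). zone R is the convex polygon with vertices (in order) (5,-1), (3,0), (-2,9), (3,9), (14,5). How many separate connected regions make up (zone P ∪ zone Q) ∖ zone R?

(zone P ∪ zone Q) ∖ zone R is a single connected region.

1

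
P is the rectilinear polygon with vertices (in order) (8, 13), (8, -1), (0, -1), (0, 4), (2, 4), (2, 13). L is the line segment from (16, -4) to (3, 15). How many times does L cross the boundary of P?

The segment meets the boundary at (8,7.692), (4.368,13).

2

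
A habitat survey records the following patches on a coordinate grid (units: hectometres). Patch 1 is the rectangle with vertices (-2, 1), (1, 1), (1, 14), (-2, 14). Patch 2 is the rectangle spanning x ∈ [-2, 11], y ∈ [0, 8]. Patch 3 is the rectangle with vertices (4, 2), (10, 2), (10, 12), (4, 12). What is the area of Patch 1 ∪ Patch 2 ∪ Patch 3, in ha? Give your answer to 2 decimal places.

By inclusion–exclusion:
Individual areas: |Patch 1| = 39, |Patch 2| = 104, |Patch 3| = 60.
|Patch 1∩Patch 2|: x∈[-2,1], y∈[1,8] → 3·7 = 21.
|Patch 1∩Patch 3| = 0 (no overlap).
|Patch 2∩Patch 3|: x∈[4,10], y∈[2,8] → 6·6 = 36.
|Patch 1∩Patch 2∩Patch 3| = 0.
|Patch 1 ∪ Patch 2 ∪ Patch 3| = 203 − 57 + 0 = 146.00.

146.00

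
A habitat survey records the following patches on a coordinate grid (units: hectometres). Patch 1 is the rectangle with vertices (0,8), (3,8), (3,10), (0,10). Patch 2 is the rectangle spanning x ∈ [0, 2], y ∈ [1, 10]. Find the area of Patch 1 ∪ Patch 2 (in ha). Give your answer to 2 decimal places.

20.00

By inclusion–exclusion:
Individual areas: |Patch 1| = 6, |Patch 2| = 18.
|Patch 1∩Patch 2|: x∈[0,2], y∈[8,10] → 2·2 = 4.
|Patch 1 ∪ Patch 2| = 24 − 4 = 20.00.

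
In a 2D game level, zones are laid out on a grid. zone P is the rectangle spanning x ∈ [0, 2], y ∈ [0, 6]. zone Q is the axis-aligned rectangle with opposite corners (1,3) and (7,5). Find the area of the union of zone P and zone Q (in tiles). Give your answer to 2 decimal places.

By inclusion–exclusion:
Individual areas: |zone P| = 12, |zone Q| = 12.
|zone P∩zone Q|: x∈[1,2], y∈[3,5] → 1·2 = 2.
|zone P ∪ zone Q| = 24 − 2 = 22.00.

22.00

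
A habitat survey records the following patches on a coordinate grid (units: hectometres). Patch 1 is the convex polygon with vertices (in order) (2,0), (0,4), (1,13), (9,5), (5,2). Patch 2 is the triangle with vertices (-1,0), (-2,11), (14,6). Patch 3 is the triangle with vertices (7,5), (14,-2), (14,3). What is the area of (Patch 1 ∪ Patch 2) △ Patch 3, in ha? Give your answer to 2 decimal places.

110.26

|Patch 1 ∪ Patch 2| = 95.1674.
|(Patch 1 ∪ Patch 2) ∩ Patch 3| = 1.2054.
|(Patch 1 ∪ Patch 2) △ Patch 3| = 95.1674 + 17.5 − 2.4107 = 110.26.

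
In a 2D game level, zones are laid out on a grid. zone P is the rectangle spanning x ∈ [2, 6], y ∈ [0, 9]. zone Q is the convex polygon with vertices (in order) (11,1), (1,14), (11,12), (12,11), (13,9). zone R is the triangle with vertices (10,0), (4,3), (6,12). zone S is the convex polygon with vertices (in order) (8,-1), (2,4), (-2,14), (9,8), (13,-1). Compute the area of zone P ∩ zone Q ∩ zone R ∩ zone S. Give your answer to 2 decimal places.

0.75

The intersection is the polygon with vertices (5.224,8.509), (5.333,9), (6,9), (6,7.5).
By the shoelace formula its area is 0.75.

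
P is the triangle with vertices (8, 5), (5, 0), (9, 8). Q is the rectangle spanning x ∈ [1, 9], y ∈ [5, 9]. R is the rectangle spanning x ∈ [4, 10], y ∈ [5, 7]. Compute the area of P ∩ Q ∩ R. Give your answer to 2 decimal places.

The intersection is the polygon with vertices (8,5), (7.5,5), (8.5,7), (8.667,7).
By the shoelace formula its area is 0.67.

0.67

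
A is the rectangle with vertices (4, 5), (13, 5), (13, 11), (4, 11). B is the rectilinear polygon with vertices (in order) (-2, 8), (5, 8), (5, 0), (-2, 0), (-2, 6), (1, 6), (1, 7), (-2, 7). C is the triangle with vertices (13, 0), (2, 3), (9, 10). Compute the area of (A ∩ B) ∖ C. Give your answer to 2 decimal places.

|A ∩ B| = 3.
|(A ∩ B) ∩ C| = 0.5.
|(A ∩ B) ∖ C| = 3 − 0.5 = 2.50.

2.50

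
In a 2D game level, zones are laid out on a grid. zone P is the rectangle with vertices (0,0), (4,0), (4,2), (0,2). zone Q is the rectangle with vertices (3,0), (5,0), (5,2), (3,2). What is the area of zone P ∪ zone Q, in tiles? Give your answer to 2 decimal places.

By inclusion–exclusion:
Individual areas: |zone P| = 8, |zone Q| = 4.
|zone P∩zone Q|: x∈[3,4], y∈[0,2] → 1·2 = 2.
|zone P ∪ zone Q| = 12 − 2 = 10.00.

10.00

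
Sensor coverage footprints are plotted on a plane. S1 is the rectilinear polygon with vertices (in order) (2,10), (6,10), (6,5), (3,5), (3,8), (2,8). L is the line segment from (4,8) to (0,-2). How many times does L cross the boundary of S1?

The segment meets the boundary at (3,5.5).

1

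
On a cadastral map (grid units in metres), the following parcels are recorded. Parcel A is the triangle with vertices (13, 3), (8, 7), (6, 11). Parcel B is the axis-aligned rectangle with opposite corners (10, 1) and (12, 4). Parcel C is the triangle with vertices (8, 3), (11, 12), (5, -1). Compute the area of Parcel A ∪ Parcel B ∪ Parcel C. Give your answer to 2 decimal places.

18.82

By inclusion–exclusion:
Individual areas: |Parcel A| = 6, |Parcel B| = 6, |Parcel C| = 7.5.
|Parcel A∩Parcel B| = 0.025.
|Parcel A∩Parcel C| = 0.6539.
|Parcel B∩Parcel C| = 0.
|Parcel A∩Parcel B∩Parcel C| = 0.
|Parcel A ∪ Parcel B ∪ Parcel C| = 19.5 − 0.6789 + 0 = 18.82.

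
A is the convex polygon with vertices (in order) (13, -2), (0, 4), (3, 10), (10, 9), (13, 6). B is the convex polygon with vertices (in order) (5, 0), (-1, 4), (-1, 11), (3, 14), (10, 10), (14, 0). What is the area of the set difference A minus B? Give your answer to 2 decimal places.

|A| = 97, |A∩B| = 88.5833.
|A ∖ B| = |A| − |A∩B| = 97 − 88.5833 = 8.42.

8.42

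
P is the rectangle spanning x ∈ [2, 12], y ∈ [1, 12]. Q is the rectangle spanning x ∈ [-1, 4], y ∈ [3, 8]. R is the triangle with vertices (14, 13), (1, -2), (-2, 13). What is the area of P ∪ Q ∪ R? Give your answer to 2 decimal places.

By inclusion–exclusion:
Individual areas: |P| = 110, |Q| = 25, |R| = 120.
|P∩Q|: x∈[2,4], y∈[3,8] → 2·5 = 10.
|P∩R| = 69.2923.
|Q∩R| = 22.5.
|P∩Q∩R| = 10.
|P ∪ Q ∪ R| = 255 − 101.7923 + 10 = 163.21.

163.21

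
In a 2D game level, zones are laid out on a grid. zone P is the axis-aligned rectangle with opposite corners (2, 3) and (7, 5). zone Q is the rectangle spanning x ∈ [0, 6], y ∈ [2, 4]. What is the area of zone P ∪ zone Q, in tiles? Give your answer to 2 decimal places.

By inclusion–exclusion:
Individual areas: |zone P| = 10, |zone Q| = 12.
|zone P∩zone Q|: x∈[2,6], y∈[3,4] → 4·1 = 4.
|zone P ∪ zone Q| = 22 − 4 = 18.00.

18.00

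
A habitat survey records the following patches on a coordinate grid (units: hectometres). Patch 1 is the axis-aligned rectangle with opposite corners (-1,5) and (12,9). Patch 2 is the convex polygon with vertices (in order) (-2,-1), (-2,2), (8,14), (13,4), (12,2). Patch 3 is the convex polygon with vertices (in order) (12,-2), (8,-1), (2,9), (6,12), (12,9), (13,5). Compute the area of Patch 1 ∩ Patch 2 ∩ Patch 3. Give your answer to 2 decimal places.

31.78

The intersection is the polygon with vertices (4.4,5), (2.767,7.721), (3.833,9), (10.5,9), (12,6), (12,5).
By the shoelace formula its area is 31.78.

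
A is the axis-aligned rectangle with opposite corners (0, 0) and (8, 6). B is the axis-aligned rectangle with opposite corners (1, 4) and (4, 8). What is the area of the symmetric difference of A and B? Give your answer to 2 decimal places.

48.00

|A∩B|: x∈[1,4], y∈[4,6] → 3·2 = 6.
|A △ B| = |A| + |B| − 2·|A∩B| = 48 + 12 − 12 = 48.00.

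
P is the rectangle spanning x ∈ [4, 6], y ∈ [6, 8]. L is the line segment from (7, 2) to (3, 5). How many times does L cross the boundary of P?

The segment lies entirely outside P and never meets its boundary.

0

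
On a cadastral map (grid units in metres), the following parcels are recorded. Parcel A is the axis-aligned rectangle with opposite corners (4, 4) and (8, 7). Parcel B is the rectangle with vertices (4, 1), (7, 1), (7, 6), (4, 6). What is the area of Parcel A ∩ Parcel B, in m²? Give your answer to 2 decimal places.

|Parcel A∩Parcel B|: x∈[4,7], y∈[4,6] → 3·2 = 6.

6.00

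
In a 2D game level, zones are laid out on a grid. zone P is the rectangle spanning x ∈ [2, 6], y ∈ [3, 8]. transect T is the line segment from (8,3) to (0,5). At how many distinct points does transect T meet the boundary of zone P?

The segment meets the boundary at (2,4.5), (6,3.5).

2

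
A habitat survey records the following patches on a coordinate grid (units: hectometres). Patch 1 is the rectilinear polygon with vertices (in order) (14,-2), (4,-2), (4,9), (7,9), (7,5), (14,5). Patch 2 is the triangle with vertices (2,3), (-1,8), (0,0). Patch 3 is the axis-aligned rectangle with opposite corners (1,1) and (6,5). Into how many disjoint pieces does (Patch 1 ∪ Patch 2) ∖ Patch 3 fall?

2

(Patch 1 ∪ Patch 2) ∖ Patch 3 splits into 2 disjoint pieces (area 74, area 7.9167).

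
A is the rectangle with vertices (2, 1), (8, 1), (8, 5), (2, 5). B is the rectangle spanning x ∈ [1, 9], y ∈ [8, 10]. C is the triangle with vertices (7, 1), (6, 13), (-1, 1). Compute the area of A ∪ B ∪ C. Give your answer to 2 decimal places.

By inclusion–exclusion:
Individual areas: |A| = 24, |B| = 16, |C| = 48.
|A∩B| = 0 (no overlap).
|A∩C| = 19.3333.
|B∩C| = 5.3333.
|A∩B∩C| = 0.
|A ∪ B ∪ C| = 88 − 24.6667 + 0 = 63.33.

63.33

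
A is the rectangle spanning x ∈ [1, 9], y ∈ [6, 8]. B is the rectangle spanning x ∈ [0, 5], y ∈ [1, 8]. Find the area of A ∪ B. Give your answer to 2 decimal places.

43.00

By inclusion–exclusion:
Individual areas: |A| = 16, |B| = 35.
|A∩B|: x∈[1,5], y∈[6,8] → 4·2 = 8.
|A ∪ B| = 51 − 8 = 43.00.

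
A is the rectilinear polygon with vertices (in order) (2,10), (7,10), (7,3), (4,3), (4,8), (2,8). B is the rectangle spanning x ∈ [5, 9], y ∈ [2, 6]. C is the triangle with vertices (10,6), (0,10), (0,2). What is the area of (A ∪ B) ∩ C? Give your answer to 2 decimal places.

The region (A ∪ B) ∩ C is the polygon with vertices (7,6), (9,6), (9,5.6), (4,3.6), (4,8), (2,8), (2,9.2), (7,7.2).
By the shoelace formula its area is 14.00.

14.00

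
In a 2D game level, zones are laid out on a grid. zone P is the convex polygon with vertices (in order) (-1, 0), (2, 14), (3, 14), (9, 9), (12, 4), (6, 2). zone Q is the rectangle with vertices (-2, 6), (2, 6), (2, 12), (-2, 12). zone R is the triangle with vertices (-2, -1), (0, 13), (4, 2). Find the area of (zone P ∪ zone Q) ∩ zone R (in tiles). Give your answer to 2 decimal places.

31.06

The region (zone P ∪ zone Q) ∩ zone R is the polygon with vertices (-1,6), (-0.143,12), (0.364,12), (4,2), (1.333,0.667), (-1,0), (0.286,6).
By the shoelace formula its area is 31.06.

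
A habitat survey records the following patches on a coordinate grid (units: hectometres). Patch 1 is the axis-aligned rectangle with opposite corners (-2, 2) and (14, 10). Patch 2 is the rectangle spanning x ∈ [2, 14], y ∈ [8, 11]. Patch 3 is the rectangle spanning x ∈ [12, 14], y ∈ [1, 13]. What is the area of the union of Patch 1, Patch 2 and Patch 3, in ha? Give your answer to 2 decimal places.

146.00

By inclusion–exclusion:
Individual areas: |Patch 1| = 128, |Patch 2| = 36, |Patch 3| = 24.
|Patch 1∩Patch 2|: x∈[2,14], y∈[8,10] → 12·2 = 24.
|Patch 1∩Patch 3|: x∈[12,14], y∈[2,10] → 2·8 = 16.
|Patch 2∩Patch 3|: x∈[12,14], y∈[8,11] → 2·3 = 6.
|Patch 1∩Patch 2∩Patch 3| = 4.
|Patch 1 ∪ Patch 2 ∪ Patch 3| = 188 − 46 + 4 = 146.00.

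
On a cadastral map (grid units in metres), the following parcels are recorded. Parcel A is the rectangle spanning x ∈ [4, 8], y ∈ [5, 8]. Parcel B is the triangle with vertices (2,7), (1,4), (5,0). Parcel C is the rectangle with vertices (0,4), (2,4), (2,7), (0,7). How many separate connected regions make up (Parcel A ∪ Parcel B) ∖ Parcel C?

2

(Parcel A ∪ Parcel B) ∖ Parcel C splits into 2 disjoint pieces (area 12, area 6.5).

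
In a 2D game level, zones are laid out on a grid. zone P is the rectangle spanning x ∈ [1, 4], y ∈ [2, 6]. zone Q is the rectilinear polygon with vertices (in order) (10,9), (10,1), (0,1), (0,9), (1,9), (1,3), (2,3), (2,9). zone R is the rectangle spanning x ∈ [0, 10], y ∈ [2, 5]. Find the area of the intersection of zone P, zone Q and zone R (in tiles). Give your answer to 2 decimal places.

7.00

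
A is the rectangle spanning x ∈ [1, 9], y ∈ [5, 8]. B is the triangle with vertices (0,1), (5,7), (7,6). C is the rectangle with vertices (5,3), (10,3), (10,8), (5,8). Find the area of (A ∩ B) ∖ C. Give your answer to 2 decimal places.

|A ∩ B| = 3.9667.
|(A ∩ B) ∩ C| = 2.3.
|(A ∩ B) ∖ C| = 3.9667 − 2.3 = 1.67.

1.67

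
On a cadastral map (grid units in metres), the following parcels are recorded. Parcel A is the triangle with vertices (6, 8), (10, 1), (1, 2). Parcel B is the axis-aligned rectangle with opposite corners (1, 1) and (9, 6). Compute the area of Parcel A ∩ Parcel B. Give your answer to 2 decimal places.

25.87

The intersection is the polygon with vertices (9,2.75), (9,1.111), (1,2), (4.333,6), (7.143,6).
By the shoelace formula its area is 25.87.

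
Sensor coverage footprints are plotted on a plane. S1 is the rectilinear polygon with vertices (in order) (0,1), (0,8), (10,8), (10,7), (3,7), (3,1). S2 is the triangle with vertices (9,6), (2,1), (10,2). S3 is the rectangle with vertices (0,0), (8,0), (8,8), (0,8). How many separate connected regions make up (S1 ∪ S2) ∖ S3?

2

(S1 ∪ S2) ∖ S3 splits into 2 disjoint pieces (area 2, area 5.8929).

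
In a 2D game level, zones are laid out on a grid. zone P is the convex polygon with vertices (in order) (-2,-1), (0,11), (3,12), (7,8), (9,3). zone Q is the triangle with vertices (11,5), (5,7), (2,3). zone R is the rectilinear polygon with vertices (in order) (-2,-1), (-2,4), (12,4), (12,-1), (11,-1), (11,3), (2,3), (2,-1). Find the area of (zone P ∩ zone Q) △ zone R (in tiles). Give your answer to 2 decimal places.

|zone P ∩ zone Q| = 12.6923.
|(zone P ∩ zone Q) ∩ zone R| = 1.875.
|(zone P ∩ zone Q) △ zone R| = 12.6923 + 34 − 3.75 = 42.94.

42.94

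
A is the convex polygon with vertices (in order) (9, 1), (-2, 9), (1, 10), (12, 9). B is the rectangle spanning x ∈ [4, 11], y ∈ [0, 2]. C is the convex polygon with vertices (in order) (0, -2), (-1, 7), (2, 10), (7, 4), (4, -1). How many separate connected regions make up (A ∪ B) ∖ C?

(A ∪ B) ∖ C splits into 2 disjoint pieces (area 3.8531, area 52.3185).

2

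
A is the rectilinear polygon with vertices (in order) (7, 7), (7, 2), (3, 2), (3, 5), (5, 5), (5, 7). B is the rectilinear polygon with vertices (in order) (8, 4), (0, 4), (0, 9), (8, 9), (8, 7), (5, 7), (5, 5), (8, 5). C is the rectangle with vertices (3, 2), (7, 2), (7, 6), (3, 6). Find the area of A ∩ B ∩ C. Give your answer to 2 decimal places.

4.00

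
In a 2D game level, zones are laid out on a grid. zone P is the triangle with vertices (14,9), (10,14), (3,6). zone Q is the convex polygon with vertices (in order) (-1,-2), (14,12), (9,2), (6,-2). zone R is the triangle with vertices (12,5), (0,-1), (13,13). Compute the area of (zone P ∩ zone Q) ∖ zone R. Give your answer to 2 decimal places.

|zone P ∩ zone Q| = 3.5302.
|(zone P ∩ zone Q) ∩ zone R| = 3.1794.
|(zone P ∩ zone Q) ∖ zone R| = 3.5302 − 3.1794 = 0.35.

0.35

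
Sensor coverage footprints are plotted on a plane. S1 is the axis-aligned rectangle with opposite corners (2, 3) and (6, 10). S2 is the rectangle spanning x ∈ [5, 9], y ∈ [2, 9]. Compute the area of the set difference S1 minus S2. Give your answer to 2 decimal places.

|S1∩S2|: x∈[5,6], y∈[3,9] → 1·6 = 6.
|S1| = 28.
|S1 ∖ S2| = |S1| − |S1∩S2| = 28 − 6 = 22.00.

22.00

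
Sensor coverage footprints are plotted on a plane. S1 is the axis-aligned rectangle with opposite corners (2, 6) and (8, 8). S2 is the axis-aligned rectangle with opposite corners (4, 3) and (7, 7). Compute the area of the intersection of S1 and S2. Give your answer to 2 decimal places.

|S1∩S2|: x∈[4,7], y∈[6,7] → 3·1 = 3.

3.00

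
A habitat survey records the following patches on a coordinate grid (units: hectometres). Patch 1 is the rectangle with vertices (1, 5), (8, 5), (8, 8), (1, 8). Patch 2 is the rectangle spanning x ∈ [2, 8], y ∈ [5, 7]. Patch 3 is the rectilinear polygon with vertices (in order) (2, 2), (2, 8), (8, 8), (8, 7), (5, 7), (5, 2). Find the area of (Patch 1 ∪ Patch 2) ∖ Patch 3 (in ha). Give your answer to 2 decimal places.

|Patch 1 ∪ Patch 2| = 21.
|(Patch 1 ∪ Patch 2) ∩ Patch 3| = 12.
|(Patch 1 ∪ Patch 2) ∖ Patch 3| = 21 − 12 = 9.00.

9.00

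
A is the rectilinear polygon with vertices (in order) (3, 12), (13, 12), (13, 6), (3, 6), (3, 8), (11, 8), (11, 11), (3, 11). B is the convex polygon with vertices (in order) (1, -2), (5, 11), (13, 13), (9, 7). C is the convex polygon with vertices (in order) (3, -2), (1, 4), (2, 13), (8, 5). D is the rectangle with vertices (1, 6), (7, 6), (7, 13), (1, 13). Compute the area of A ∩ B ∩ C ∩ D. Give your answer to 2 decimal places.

The intersection is the polygon with vertices (5.75,8), (7,6.333), (7,6), (3.462,6), (4.077,8).
By the shoelace formula its area is 5.42.

5.42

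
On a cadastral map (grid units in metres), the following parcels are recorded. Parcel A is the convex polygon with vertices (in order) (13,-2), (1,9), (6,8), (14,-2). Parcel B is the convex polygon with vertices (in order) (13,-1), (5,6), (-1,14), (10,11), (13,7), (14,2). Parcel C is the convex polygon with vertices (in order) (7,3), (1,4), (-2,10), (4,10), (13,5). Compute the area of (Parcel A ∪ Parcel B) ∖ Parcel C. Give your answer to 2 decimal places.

65.22

|Parcel A ∪ Parcel B| = 99.3824.
|(Parcel A ∪ Parcel B) ∩ Parcel C| = 34.1647.
|(Parcel A ∪ Parcel B) ∖ Parcel C| = 99.3824 − 34.1647 = 65.22.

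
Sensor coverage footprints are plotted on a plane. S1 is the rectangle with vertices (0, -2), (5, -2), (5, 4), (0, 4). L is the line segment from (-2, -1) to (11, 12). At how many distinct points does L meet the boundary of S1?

2

The segment meets the boundary at (0,1), (3,4).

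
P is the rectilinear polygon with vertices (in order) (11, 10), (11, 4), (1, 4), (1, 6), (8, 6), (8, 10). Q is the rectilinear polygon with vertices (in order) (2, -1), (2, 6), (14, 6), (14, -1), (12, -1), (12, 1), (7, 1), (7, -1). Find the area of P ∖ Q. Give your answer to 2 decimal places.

|P| = 32, |P∩Q| = 18.
|P ∖ Q| = |P| − |P∩Q| = 32 − 18 = 14.00.

14.00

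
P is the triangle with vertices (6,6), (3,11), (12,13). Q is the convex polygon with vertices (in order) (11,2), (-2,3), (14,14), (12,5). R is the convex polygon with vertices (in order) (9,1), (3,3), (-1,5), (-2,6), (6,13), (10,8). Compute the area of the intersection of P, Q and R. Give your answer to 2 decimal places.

The intersection is the polygon with vertices (8.323,10.097), (8.897,9.379), (6,6), (4.938,7.77).
By the shoelace formula its area is 6.24.

6.24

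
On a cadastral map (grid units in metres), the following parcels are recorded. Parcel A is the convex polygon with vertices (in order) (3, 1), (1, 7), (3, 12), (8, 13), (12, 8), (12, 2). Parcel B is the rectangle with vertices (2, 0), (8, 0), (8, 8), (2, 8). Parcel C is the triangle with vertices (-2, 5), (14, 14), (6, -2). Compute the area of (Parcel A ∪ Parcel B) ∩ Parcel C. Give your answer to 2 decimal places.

69.88

The region (Parcel A ∪ Parcel B) ∩ Parcel C is the polygon with vertices (11.385,8.769), (7,0), (3.714,0), (2,1.5), (2,4), (1.088,6.737), (9.31,11.362).
By the shoelace formula its area is 69.88.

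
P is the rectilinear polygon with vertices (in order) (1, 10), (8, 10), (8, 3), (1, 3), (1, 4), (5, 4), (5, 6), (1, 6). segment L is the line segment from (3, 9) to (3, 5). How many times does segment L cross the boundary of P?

The segment meets the boundary at (3,6).

1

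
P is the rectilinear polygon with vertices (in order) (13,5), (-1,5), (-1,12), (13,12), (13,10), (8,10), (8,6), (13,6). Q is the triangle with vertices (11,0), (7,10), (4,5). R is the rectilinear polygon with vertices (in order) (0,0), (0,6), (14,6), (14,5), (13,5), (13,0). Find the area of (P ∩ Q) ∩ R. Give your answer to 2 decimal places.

4.50

The region (P ∩ Q) ∩ R is the polygon with vertices (4.6,6), (8,6), (8.6,6), (9,5), (4,5).
By the shoelace formula its area is 4.50.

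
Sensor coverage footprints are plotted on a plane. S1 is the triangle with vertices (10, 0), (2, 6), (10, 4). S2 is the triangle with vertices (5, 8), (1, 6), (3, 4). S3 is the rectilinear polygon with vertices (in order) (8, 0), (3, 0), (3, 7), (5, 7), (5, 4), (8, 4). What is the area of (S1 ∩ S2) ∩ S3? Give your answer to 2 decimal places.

0.40

The region (S1 ∩ S2) ∩ S3 is the polygon with vertices (3.778,5.556), (3.454,4.909), (3,5.25), (3,5.75).
By the shoelace formula its area is 0.40.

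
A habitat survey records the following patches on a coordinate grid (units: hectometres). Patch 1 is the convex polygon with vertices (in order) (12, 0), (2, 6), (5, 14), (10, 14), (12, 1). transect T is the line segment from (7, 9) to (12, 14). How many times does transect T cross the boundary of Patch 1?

1

The segment meets the boundary at (10.267,12.267).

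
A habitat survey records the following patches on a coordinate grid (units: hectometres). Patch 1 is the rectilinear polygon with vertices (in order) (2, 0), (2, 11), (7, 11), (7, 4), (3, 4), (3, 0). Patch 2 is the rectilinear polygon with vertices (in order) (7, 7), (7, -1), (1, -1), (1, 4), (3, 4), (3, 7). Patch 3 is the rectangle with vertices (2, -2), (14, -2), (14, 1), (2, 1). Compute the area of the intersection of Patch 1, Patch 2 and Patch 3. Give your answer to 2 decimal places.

The intersection is the polygon with vertices (3,0), (2,0), (2,1), (3,1).
By the shoelace formula its area is 1.00.

1.00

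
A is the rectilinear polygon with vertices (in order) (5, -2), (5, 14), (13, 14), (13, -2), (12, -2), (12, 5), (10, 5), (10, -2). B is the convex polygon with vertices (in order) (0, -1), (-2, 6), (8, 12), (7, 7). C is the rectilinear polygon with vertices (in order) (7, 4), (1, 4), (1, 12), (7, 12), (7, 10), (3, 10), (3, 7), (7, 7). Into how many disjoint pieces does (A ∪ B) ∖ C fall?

(A ∪ B) ∖ C splits into 2 disjoint pieces (area 22.6375, area 109.1667).

2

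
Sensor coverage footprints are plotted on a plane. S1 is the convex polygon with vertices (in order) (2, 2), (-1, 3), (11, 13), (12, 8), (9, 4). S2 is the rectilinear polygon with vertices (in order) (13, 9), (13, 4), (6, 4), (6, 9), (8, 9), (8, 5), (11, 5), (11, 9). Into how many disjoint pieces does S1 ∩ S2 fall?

S1 ∩ S2 splits into 2 disjoint pieces (area 11.3583, area 1.5667).

2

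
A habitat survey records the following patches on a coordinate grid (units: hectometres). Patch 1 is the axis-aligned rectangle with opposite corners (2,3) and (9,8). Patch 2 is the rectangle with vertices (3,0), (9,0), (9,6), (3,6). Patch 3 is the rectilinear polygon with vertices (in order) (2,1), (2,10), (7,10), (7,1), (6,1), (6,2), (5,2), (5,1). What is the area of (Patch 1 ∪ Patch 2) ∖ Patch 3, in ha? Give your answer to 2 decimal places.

21.00

|Patch 1 ∪ Patch 2| = 53.
|(Patch 1 ∪ Patch 2) ∩ Patch 3| = 32.
|(Patch 1 ∪ Patch 2) ∖ Patch 3| = 53 − 32 = 21.00.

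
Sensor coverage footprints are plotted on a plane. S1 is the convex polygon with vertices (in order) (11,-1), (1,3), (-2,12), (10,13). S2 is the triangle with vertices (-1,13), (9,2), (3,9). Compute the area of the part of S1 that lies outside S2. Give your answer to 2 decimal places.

121.53

|S1| = 123.5, |S1∩S2| = 1.9672.
|S1 ∖ S2| = |S1| − |S1∩S2| = 123.5 − 1.9672 = 121.53.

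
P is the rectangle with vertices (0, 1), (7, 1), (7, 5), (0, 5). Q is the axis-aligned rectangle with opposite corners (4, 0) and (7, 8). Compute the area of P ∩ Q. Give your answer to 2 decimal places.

12.00

|P∩Q|: x∈[4,7], y∈[1,5] → 3·4 = 12.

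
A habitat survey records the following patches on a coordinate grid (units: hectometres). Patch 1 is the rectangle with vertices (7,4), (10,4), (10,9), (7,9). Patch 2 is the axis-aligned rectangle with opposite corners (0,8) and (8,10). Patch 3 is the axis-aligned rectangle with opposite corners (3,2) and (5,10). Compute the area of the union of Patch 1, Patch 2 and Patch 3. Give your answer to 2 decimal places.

42.00

By inclusion–exclusion:
Individual areas: |Patch 1| = 15, |Patch 2| = 16, |Patch 3| = 16.
|Patch 1∩Patch 2|: x∈[7,8], y∈[8,9] → 1·1 = 1.
|Patch 1∩Patch 3| = 0 (no overlap).
|Patch 2∩Patch 3|: x∈[3,5], y∈[8,10] → 2·2 = 4.
|Patch 1∩Patch 2∩Patch 3| = 0.
|Patch 1 ∪ Patch 2 ∪ Patch 3| = 47 − 5 + 0 = 42.00.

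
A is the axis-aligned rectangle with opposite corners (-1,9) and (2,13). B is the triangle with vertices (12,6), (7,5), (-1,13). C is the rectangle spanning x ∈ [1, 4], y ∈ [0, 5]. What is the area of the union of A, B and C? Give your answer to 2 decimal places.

48.92

By inclusion–exclusion:
Individual areas: |A| = 12, |B| = 24, |C| = 15.
|A∩B| = 2.0769.
|A∩C| = 0 (no overlap).
|B∩C| = 0.
|A∩B∩C| = 0.
|A ∪ B ∪ C| = 51 − 2.0769 + 0 = 48.92.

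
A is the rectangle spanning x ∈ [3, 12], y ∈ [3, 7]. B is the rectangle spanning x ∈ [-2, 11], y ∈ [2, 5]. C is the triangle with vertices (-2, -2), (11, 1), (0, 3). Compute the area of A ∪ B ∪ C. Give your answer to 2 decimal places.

85.55

By inclusion–exclusion:
Individual areas: |A| = 36, |B| = 39, |C| = 29.5.
|A∩B|: x∈[3,11], y∈[3,5] → 8·2 = 16.
|A∩C| = 0.
|B∩C| = 2.95.
|A∩B∩C| = 0.
|A ∪ B ∪ C| = 104.5 − 18.95 + 0 = 85.55.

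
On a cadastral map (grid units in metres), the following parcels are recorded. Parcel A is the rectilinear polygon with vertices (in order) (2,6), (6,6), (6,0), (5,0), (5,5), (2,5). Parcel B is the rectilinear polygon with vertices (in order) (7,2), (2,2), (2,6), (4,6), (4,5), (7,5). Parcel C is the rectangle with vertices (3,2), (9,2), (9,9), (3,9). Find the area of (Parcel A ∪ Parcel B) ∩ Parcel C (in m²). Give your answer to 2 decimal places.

15.00

|Parcel A ∪ Parcel B| = 21.
|(Parcel A ∪ Parcel B) ∩ Parcel C| = 15.00.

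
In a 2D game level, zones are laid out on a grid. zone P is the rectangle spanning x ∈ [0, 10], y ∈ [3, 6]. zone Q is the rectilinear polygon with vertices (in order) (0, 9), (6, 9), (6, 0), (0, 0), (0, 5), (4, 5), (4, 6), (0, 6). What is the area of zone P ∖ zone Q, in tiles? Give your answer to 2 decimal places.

|zone P| = 30, |zone P∩zone Q| = 14.
|zone P ∖ zone Q| = |zone P| − |zone P∩zone Q| = 30 − 14 = 16.00.

16.00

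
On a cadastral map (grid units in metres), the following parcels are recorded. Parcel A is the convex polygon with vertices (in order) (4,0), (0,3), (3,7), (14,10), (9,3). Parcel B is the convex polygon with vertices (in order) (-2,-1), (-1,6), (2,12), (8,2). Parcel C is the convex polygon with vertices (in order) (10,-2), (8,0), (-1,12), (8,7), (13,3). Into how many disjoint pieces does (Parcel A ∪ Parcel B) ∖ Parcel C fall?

(Parcel A ∪ Parcel B) ∖ Parcel C splits into 3 disjoint pieces (area 48.6959, area 1.7935, area 14.7861).

3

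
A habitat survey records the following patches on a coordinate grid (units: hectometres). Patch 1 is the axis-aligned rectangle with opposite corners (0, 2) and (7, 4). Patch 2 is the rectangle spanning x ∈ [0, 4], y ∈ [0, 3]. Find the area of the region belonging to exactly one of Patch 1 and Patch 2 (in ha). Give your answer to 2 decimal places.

18.00

|Patch 1∩Patch 2|: x∈[0,4], y∈[2,3] → 4·1 = 4.
|Patch 1 △ Patch 2| = |Patch 1| + |Patch 2| − 2·|Patch 1∩Patch 2| = 14 + 12 − 8 = 18.00.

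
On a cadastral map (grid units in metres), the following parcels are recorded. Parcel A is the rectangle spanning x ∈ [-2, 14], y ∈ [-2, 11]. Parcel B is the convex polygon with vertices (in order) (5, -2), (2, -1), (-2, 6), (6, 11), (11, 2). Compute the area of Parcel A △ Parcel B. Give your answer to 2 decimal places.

|Parcel A| = 208, |Parcel B| = 95, |Parcel A∩Parcel B| = 95.
|Parcel A △ Parcel B| = |Parcel A| + |Parcel B| − 2·|Parcel A∩Parcel B| = 208 + 95 − 190 = 113.00.

113.00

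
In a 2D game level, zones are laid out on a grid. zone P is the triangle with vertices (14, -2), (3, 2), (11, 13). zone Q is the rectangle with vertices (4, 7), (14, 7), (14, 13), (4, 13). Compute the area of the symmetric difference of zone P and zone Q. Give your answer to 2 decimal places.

|zone P| = 76.5, |zone Q| = 60, |zone P∩zone Q| = 16.6909.
|zone P △ zone Q| = |zone P| + |zone Q| − 2·|zone P∩zone Q| = 76.5 + 60 − 33.3818 = 103.12.

103.12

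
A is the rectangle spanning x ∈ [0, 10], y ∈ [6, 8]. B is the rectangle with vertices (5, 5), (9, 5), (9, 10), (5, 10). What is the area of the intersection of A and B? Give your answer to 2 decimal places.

|A∩B|: x∈[5,9], y∈[6,8] → 4·2 = 8.

8.00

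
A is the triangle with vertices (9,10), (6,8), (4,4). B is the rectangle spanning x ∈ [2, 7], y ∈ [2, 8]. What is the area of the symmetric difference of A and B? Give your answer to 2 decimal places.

|A| = 4, |B| = 30, |A∩B| = 2.6.
|A △ B| = |A| + |B| − 2·|A∩B| = 4 + 30 − 5.2 = 28.80.

28.80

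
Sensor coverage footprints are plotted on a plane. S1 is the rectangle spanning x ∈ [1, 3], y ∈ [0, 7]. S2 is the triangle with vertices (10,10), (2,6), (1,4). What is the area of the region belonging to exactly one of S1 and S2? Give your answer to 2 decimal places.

|S1| = 14, |S2| = 6, |S1∩S2| = 1.9167.
|S1 △ S2| = |S1| + |S2| − 2·|S1∩S2| = 14 + 6 − 3.8333 = 16.17.

16.17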